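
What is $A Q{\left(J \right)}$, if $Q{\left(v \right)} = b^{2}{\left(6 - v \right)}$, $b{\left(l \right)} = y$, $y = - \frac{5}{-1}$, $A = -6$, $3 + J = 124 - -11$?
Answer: $-150$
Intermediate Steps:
$J = 132$ ($J = -3 + \left(124 - -11\right) = -3 + \left(124 + 11\right) = -3 + 135 = 132$)
$y = 5$ ($y = \left(-5\right) \left(-1\right) = 5$)
$b{\left(l \right)} = 5$
$Q{\left(v \right)} = 25$ ($Q{\left(v \right)} = 5^{2} = 25$)
$A Q{\left(J \right)} = \left(-6\right) 25 = -150$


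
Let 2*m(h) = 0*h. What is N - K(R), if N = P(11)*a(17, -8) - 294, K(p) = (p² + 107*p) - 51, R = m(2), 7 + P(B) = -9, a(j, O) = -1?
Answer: -227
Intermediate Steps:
m(h) = 0 (m(h) = (0*h)/2 = (½)*0 = 0)
P(B) = -16 (P(B) = -7 - 9 = -16)
R = 0
K(p) = -51 + p² + 107*p
N = -278 (N = -16*(-1) - 294 = 16 - 294 = -278)
N - K(R) = -278 - (-51 + 0² + 107*0) = -278 - (-51 + 0 + 0) = -278 - 1*(-51) = -278 + 51 = -227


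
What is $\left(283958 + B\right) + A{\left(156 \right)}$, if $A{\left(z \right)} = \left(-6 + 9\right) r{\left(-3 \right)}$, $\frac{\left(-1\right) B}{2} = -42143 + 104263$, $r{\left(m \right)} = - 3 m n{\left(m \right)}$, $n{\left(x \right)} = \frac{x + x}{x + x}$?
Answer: $159745$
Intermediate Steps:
$n{\left(x \right)} = 1$ ($n{\left(x \right)} = \frac{2 x}{2 x} = 2 x \frac{1}{2 x} = 1$)
$r{\left(m \right)} = - 3 m$ ($r{\left(m \right)} = - 3 m 1 = - 3 m$)
$B = -124240$ ($B = - 2 \left(-42143 + 104263\right) = \left(-2\right) 62120 = -124240$)
$A{\left(z \right)} = 27$ ($A{\left(z \right)} = \left(-6 + 9\right) \left(\left(-3\right) \left(-3\right)\right) = 3 \cdot 9 = 27$)
$\left(283958 + B\right) + A{\left(156 \right)} = \left(283958 - 124240\right) + 27 = 159718 + 27 = 159745$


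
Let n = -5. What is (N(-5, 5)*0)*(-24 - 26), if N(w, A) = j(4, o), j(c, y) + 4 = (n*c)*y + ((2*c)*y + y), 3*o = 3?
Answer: 0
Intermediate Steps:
o = 1 (o = (⅓)*3 = 1)
j(c, y) = -4 + y - 3*c*y (j(c, y) = -4 + ((-5*c)*y + ((2*c)*y + y)) = -4 + (-5*c*y + (2*c*y + y)) = -4 + (-5*c*y + (y + 2*c*y)) = -4 + (y - 3*c*y) = -4 + y - 3*c*y)
N(w, A) = -15 (N(w, A) = -4 + 1 - 3*4*1 = -4 + 1 - 12 = -15)
(N(-5, 5)*0)*(-24 - 26) = (-15*0)*(-24 - 26) = 0*(-50) = 0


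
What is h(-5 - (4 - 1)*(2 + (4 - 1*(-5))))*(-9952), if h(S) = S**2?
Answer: -14370688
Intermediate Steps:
h(-5 - (4 - 1)*(2 + (4 - 1*(-5))))*(-9952) = (-5 - (4 - 1)*(2 + (4 - 1*(-5))))**2*(-9952) = (-5 - 3*(2 + (4 + 5)))**2*(-9952) = (-5 - 3*(2 + 9))**2*(-9952) = (-5 - 3*11)**2*(-9952) = (-5 - 1*33)**2*(-9952) = (-5 - 33)**2*(-9952) = (-38)**2*(-9952) = 1444*(-9952) = -14370688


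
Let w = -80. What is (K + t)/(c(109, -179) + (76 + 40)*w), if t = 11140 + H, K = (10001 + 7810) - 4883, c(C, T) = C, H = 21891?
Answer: -45959/9171 ≈ -5.0113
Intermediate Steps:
K = 12928 (K = 17811 - 4883 = 12928)
t = 33031 (t = 11140 + 21891 = 33031)
(K + t)/(c(109, -179) + (76 + 40)*w) = (12928 + 33031)/(109 + (76 + 40)*(-80)) = 45959/(109 + 116*(-80)) = 45959/(109 - 9280) = 45959/(-9171) = 45959*(-1/9171) = -45959/9171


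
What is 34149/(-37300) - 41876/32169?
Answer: -2660513981/1199903700 ≈ -2.2173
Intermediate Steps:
34149/(-37300) - 41876/32169 = 34149*(-1/37300) - 41876*1/32169 = -34149/37300 - 41876/32169 = -2660513981/1199903700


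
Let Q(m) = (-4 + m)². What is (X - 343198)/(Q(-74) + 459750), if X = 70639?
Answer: -90853/155278 ≈ -0.58510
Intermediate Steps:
(X - 343198)/(Q(-74) + 459750) = (70639 - 343198)/((-4 - 74)² + 459750) = -272559/((-78)² + 459750) = -272559/(6084 + 459750) = -272559/465834 = -272559*1/465834 = -90853/155278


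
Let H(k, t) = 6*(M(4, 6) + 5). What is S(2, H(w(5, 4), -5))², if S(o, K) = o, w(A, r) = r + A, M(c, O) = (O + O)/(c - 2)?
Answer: 4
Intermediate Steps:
M(c, O) = 2*O/(-2 + c) (M(c, O) = (2*O)/(-2 + c) = 2*O/(-2 + c))
w(A, r) = A + r
H(k, t) = 66 (H(k, t) = 6*(2*6/(-2 + 4) + 5) = 6*(2*6/2 + 5) = 6*(2*6*(½) + 5) = 6*(6 + 5) = 6*11 = 66)
S(2, H(w(5, 4), -5))² = 2² = 4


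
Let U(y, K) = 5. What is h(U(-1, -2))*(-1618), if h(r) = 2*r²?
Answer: -80900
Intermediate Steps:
h(U(-1, -2))*(-1618) = (2*5²)*(-1618) = (2*25)*(-1618) = 50*(-1618) = -80900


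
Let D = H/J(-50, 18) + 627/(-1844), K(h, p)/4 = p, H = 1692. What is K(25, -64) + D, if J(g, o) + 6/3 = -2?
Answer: -1252703/1844 ≈ -679.34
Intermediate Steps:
K(h, p) = 4*p
J(g, o) = -4 (J(g, o) = -2 - 2 = -4)
D = -780639/1844 (D = 1692/(-4) + 627/(-1844) = 1692*(-1/4) + 627*(-1/1844) = -423 - 627/1844 = -780639/1844 ≈ -423.34)
K(25, -64) + D = 4*(-64) - 780639/1844 = -256 - 780639/1844 = -1252703/1844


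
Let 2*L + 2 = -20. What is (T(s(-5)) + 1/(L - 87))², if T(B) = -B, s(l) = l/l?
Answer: 9801/9604 ≈ 1.0205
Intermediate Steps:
L = -11 (L = -1 + (½)*(-20) = -1 - 10 = -11)
s(l) = 1
(T(s(-5)) + 1/(L - 87))² = (-1*1 + 1/(-11 - 87))² = (-1 + 1/(-98))² = (-1 - 1/98)² = (-99/98)² = 9801/9604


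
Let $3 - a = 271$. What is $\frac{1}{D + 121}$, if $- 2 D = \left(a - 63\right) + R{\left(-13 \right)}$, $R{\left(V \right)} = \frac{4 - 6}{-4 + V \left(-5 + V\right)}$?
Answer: $\frac{115}{32948} \approx 0.0034903$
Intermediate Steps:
$a = -268$ ($a = 3 - 271 = -268$)
$R{\left(V \right)} = - \frac{2}{-4 + V \left(-5 + V\right)}$
$D = \frac{19033}{115}$ ($D = - \frac{\left(-268 - 63\right) + \frac{2}{4 - \left(-13\right)^{2} + 5 \left(-13\right)}}{2} = - \frac{-331 + \frac{2}{4 - 169 - 65}}{2} = - \frac{-331 + \frac{2}{-230}}{2} = - \frac{-331 + 2 \left(- \frac{1}{230}\right)}{2} = - \frac{-331 - \frac{1}{115}}{2} = \left(- \frac{1}{2}\right) \left(- \frac{38066}{115}\right) = \frac{19033}{115} \approx 165.5$)
$\frac{1}{D + 121} = \frac{1}{\frac{19033}{115} + 121} = \frac{1}{\frac{32948}{115}} = \frac{115}{32948}$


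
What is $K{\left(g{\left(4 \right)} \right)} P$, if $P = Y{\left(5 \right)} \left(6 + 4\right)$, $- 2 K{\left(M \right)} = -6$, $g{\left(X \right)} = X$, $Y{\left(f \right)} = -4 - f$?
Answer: $-270$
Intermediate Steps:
$K{\left(M \right)} = 3$ ($K{\left(M \right)} = \left(- \frac{1}{2}\right) \left(-6\right) = 3$)
$P = -90$ ($P = \left(-4 - 5\right) \left(6 + 4\right) = \left(-4 - 5\right) 10 = \left(-9\right) 10 = -90$)
$K{\left(g{\left(4 \right)} \right)} P = 3 \left(-90\right) = -270$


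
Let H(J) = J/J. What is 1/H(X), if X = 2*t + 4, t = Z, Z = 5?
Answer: 1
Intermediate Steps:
t = 5
X = 14 (X = 2*5 + 4 = 10 + 4 = 14)
H(J) = 1
1/H(X) = 1/1 = 1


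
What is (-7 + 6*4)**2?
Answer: 289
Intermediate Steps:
(-7 + 6*4)**2 = (-7 + 24)**2 = 17**2 = 289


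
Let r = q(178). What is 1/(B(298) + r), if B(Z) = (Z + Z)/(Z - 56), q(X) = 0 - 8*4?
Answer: -121/3574 ≈ -0.033856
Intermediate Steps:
q(X) = -32 (q(X) = 0 - 32 = -32)
r = -32
B(Z) = 2*Z/(-56 + Z) (B(Z) = (2*Z)/(-56 + Z) = 2*Z/(-56 + Z))
1/(B(298) + r) = 1/(2*298/(-56 + 298) - 32) = 1/(2*298/242 - 32) = 1/(2*298*(1/242) - 32) = 1/(298/121 - 32) = 1/(-3574/121) = -121/3574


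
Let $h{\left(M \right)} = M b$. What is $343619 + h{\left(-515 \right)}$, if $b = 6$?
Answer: $340529$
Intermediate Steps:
$h{\left(M \right)} = 6 M$ ($h{\left(M \right)} = M 6 = 6 M$)
$343619 + h{\left(-515 \right)} = 343619 + 6 \left(-515\right) = 343619 - 3090 = 340529$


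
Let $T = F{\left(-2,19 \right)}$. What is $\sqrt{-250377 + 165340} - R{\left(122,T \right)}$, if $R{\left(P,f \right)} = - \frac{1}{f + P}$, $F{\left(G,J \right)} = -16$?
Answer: $\frac{1}{106} + i \sqrt{85037} \approx 0.009434 + 291.61 i$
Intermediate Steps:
$T = -16$
$R{\left(P,f \right)} = - \frac{1}{P + f}$
$\sqrt{-250377 + 165340} - R{\left(122,T \right)} = \sqrt{-250377 + 165340} - - \frac{1}{122 - 16} = \sqrt{-85037} - - \frac{1}{106} = i \sqrt{85037} - \left(-1\right) \frac{1}{106} = i \sqrt{85037} - - \frac{1}{106} = i \sqrt{85037} + \frac{1}{106} = \frac{1}{106} + i \sqrt{85037}$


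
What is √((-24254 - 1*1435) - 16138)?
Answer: I*√41827 ≈ 204.52*I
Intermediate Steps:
√((-24254 - 1*1435) - 16138) = √((-24254 - 1435) - 16138) = √(-25689 - 16138) = √(-41827) = I*√41827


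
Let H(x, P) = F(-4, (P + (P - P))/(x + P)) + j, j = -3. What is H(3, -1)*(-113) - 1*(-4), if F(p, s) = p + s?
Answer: 1703/2 ≈ 851.50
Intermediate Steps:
H(x, P) = -7 + P/(P + x) (H(x, P) = (-4 + (P + (P - P))/(x + P)) - 3 = (-4 + (P + 0)/(P + x)) - 3 = (-4 + P/(P + x)) - 3 = -7 + P/(P + x))
H(3, -1)*(-113) - 1*(-4) = (-7 - 1/(-1 + 3))*(-113) - 1*(-4) = (-7 - 1/2)*(-113) + 4 = (-7 - 1*½)*(-113) + 4 = (-7 - ½)*(-113) + 4 = -15/2*(-113) + 4 = 1695/2 + 4 = 1703/2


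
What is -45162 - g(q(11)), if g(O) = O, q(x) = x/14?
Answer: -632279/14 ≈ -45163.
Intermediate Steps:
q(x) = x/14 (q(x) = x*(1/14) = x/14)
-45162 - g(q(11)) = -45162 - 11/14 = -632279/14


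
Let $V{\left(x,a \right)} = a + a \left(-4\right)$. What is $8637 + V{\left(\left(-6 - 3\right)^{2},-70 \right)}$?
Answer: $8847$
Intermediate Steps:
$V{\left(x,a \right)} = - 3 a$ ($V{\left(x,a \right)} = a - 4 a = - 3 a$)
$8637 + V{\left(\left(-6 - 3\right)^{2},-70 \right)} = 8637 - -210 = 8637 + 210 = 8847$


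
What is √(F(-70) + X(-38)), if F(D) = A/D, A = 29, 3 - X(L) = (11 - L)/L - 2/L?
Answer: √1690430/665 ≈ 1.9551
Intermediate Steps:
X(L) = 3 + 2/L - (11 - L)/L (X(L) = 3 - ((11 - L)/L - 2/L) = 3 - (-2/L + (11 - L)/L) = 3 + (2/L - (11 - L)/L) = 3 + 2/L - (11 - L)/L)
F(D) = 29/D
√(F(-70) + X(-38)) = √(29/(-70) + (4 - 9/(-38))) = √(29*(-1/70) + (4 - 9*(-1/38))) = √(-29/70 + (4 + 9/38)) = √(-29/70 + 161/38) = √(2542/665) = √1690430/665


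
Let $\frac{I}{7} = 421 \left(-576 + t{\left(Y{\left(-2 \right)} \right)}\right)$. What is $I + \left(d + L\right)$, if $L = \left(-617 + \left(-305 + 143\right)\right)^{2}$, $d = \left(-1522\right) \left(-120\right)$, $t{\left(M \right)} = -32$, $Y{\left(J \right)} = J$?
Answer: $-1002295$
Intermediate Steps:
$d = 182640$
$L = 606841$ ($L = \left(-617 - 162\right)^{2} = \left(-779\right)^{2} = 606841$)
$I = -1791776$ ($I = 7 \cdot 421 \left(-576 - 32\right) = 7 \cdot 421 \left(-608\right) = 7 \left(-255968\right) = -1791776$)
$I + \left(d + L\right) = -1791776 + \left(182640 + 606841\right) = -1791776 + 789481 = -1002295$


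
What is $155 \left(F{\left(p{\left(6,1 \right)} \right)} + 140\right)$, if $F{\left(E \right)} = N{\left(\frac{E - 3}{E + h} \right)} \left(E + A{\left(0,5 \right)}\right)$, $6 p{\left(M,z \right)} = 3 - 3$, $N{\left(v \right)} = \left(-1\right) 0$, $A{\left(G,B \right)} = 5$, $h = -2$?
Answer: $21700$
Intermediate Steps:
$N{\left(v \right)} = 0$
$p{\left(M,z \right)} = 0$ ($p{\left(M,z \right)} = \frac{3 - 3}{6} = \frac{1}{6} \cdot 0 = 0$)
$F{\left(E \right)} = 0$ ($F{\left(E \right)} = 0 \left(E + 5\right) = 0 \left(5 + E\right) = 0$)
$155 \left(F{\left(p{\left(6,1 \right)} \right)} + 140\right) = 155 \left(0 + 140\right) = 155 \cdot 140 = 21700$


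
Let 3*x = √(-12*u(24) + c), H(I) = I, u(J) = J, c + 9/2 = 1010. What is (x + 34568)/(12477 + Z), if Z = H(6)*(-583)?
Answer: 34568/8979 + √2870/53874 ≈ 3.8509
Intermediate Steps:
c = 2011/2 (c = -9/2 + 1010 = 2011/2 ≈ 1005.5)
Z = -3498 (Z = 6*(-583) = -3498)
x = √2870/6 (x = √(-12*24 + 2011/2)/3 = √(-288 + 2011/2)/3 = √(1435/2)/3 = (√2870/2)/3 = √2870/6 ≈ 8.9287)
(x + 34568)/(12477 + Z) = (√2870/6 + 34568)/(12477 - 3498) = (34568 + √2870/6)/8979 = (34568 + √2870/6)*(1/8979) = 34568/8979 + √2870/53874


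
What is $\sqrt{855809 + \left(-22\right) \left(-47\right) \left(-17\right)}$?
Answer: $\sqrt{838231} \approx 915.55$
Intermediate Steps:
$\sqrt{855809 + \left(-22\right) \left(-47\right) \left(-17\right)} = \sqrt{855809 + 1034 \left(-17\right)} = \sqrt{855809 - 17578} = \sqrt{838231}$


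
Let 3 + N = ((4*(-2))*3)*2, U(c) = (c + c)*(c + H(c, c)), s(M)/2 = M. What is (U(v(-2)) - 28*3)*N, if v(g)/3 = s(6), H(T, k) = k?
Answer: -260100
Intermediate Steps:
s(M) = 2*M
v(g) = 36 (v(g) = 3*(2*6) = 3*12 = 36)
U(c) = 4*c**2 (U(c) = (c + c)*(c + c) = (2*c)*(2*c) = 4*c**2)
N = -51 (N = -3 + ((4*(-2))*3)*2 = -3 - 8*3*2 = -3 - 24*2 = -3 - 48 = -51)
(U(v(-2)) - 28*3)*N = (4*36**2 - 28*3)*(-51) = (4*1296 - 84)*(-51) = (5184 - 84)*(-51) = 5100*(-51) = -260100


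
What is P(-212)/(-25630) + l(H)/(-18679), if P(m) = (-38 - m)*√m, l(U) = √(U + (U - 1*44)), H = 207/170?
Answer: I*(-55252482*√53 - 2563*√300305)/4069313545 ≈ -0.099193*I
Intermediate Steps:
H = 207/170 (H = 207*(1/170) = 207/170 ≈ 1.2176)
l(U) = √(-44 + 2*U) (l(U) = √(U + (U - 44)) = √(U + (-44 + U)) = √(-44 + 2*U))
P(m) = √m*(-38 - m)
P(-212)/(-25630) + l(H)/(-18679) = (√(-212)*(-38 - 1*(-212)))/(-25630) + √(-44 + 2*(207/170))/(-18679) = ((2*I*√53)*(-38 + 212))*(-1/25630) + √(-44 + 207/85)*(-1/18679) = ((2*I*√53)*174)*(-1/25630) + √(-3533/85)*(-1/18679) = (348*I*√53)*(-1/25630) + (I*√300305/85)*(-1/18679) = -174*I*√53/12815 - I*√300305/1587715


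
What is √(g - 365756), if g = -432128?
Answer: 2*I*√199471 ≈ 893.24*I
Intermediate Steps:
√(g - 365756) = √(-432128 - 365756) = √(-797884) = 2*I*√199471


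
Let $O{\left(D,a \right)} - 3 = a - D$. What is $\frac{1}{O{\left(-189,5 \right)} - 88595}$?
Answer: $- \frac{1}{88398} \approx -1.1312 \cdot 10^{-5}$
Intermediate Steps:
$O{\left(D,a \right)} = 3 + a - D$ ($O{\left(D,a \right)} = 3 - \left(D - a\right) = 3 + a - D$)
$\frac{1}{O{\left(-189,5 \right)} - 88595} = \frac{1}{\left(3 + 5 - -189\right) - 88595} = \frac{1}{\left(3 + 5 + 189\right) - 88595} = \frac{1}{197 - 88595} = \frac{1}{-88398} = - \frac{1}{88398}$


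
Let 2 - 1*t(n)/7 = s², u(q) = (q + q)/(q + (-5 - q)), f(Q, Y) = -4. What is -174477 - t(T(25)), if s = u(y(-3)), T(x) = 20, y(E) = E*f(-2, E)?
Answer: -4358243/25 ≈ -1.7433e+5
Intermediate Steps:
y(E) = -4*E (y(E) = E*(-4) = -4*E)
u(q) = -2*q/5 (u(q) = (2*q)/(-5) = (2*q)*(-⅕) = -2*q/5)
s = -24/5 (s = -(-8)*(-3)/5 = -⅖*12 = -24/5 ≈ -4.8000)
t(n) = -3682/25 (t(n) = 14 - 7*(-24/5)² = 14 - 7*576/25 = 14 - 4032/25 = -3682/25)
-174477 - t(T(25)) = -174477 - 1*(-3682/25) = -174477 + 3682/25 = -4358243/25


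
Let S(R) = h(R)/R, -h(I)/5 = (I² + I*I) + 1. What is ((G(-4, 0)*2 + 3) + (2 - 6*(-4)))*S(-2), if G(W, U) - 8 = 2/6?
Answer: 2055/2 ≈ 1027.5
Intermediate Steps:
h(I) = -5 - 10*I² (h(I) = -5*((I² + I*I) + 1) = -5*((I² + I²) + 1) = -5*(2*I² + 1) = -5*(1 + 2*I²) = -5 - 10*I²)
G(W, U) = 25/3 (G(W, U) = 8 + 2/6 = 8 + 2*(⅙) = 8 + ⅓ = 25/3)
S(R) = (-5 - 10*R²)/R
((G(-4, 0)*2 + 3) + (2 - 6*(-4)))*S(-2) = (((25/3)*2 + 3) + (2 - 6*(-4)))*(-10*(-2) - 5/(-2)) = ((50/3 + 3) + (2 + 24))*(20 - 5*(-½)) = (59/3 + 26)*(20 + 5/2) = (137/3)*(45/2) = 2055/2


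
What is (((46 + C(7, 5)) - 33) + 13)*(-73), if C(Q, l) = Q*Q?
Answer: -5475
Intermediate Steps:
C(Q, l) = Q**2
(((46 + C(7, 5)) - 33) + 13)*(-73) = (((46 + 7**2) - 33) + 13)*(-73) = (((46 + 49) - 33) + 13)*(-73) = ((95 - 33) + 13)*(-73) = (62 + 13)*(-73) = 75*(-73) = -5475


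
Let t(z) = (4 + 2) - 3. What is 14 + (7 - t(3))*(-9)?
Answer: -22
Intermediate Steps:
t(z) = 3 (t(z) = 6 - 3 = 3)
14 + (7 - t(3))*(-9) = 14 + (7 - 1*3)*(-9) = 14 + (7 - 3)*(-9) = 14 + 4*(-9) = 14 - 36 = -22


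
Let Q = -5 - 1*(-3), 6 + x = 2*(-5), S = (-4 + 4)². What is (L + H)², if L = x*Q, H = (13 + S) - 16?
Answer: 841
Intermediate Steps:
S = 0 (S = 0² = 0)
x = -16 (x = -6 + 2*(-5) = -6 - 10 = -16)
Q = -2 (Q = -5 + 3 = -2)
H = -3 (H = (13 + 0) - 16 = 13 - 16 = -3)
L = 32 (L = -16*(-2) = 32)
(L + H)² = (32 - 3)² = 29² = 841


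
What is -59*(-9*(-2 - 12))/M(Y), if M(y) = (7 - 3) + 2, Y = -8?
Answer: -1239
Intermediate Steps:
M(y) = 6 (M(y) = 4 + 2 = 6)
-59*(-9*(-2 - 12))/M(Y) = -59*(-9*(-2 - 12))/6 = -59*(-9*(-14))/6 = -7434/6 = -59*21 = -1239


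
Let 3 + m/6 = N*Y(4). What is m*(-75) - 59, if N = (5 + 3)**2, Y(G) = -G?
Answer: 116491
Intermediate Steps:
N = 64 (N = 8**2 = 64)
m = -1554 (m = -18 + 6*(64*(-1*4)) = -18 + 6*(64*(-4)) = -18 + 6*(-256) = -18 - 1536 = -1554)
m*(-75) - 59 = -1554*(-75) - 59 = 116550 - 59 = 116491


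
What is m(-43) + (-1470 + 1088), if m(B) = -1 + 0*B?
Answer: -383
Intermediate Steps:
m(B) = -1 (m(B) = -1 + 0 = -1)
m(-43) + (-1470 + 1088) = -1 + (-1470 + 1088) = -1 - 382 = -383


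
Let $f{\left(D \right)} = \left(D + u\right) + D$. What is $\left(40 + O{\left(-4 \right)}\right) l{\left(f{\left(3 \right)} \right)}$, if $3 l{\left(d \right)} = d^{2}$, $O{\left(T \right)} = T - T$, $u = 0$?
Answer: $480$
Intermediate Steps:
$f{\left(D \right)} = 2 D$ ($f{\left(D \right)} = \left(D + 0\right) + D = D + D = 2 D$)
$O{\left(T \right)} = 0$
$l{\left(d \right)} = \frac{d^{2}}{3}$
$\left(40 + O{\left(-4 \right)}\right) l{\left(f{\left(3 \right)} \right)} = \left(40 + 0\right) \frac{\left(2 \cdot 3\right)^{2}}{3} = 40 \frac{6^{2}}{3} = 40 \cdot \frac{1}{3} \cdot 36 = 40 \cdot 12 = 480$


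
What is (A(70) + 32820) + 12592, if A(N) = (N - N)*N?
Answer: 45412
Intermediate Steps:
A(N) = 0 (A(N) = 0*N = 0)
(A(70) + 32820) + 12592 = (0 + 32820) + 12592 = 32820 + 12592 = 45412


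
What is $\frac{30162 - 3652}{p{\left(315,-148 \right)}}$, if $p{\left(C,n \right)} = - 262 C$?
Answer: $- \frac{2651}{8253} \approx -0.32122$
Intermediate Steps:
$\frac{30162 - 3652}{p{\left(315,-148 \right)}} = \frac{30162 - 3652}{\left(-262\right) 315} = \frac{26510}{-82530} = 26510 \left(- \frac{1}{82530}\right) = - \frac{2651}{8253}$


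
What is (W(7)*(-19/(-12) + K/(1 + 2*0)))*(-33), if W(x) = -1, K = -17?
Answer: -2035/4 ≈ -508.75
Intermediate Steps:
(W(7)*(-19/(-12) + K/(1 + 2*0)))*(-33) = -(-19/(-12) - 17/(1 + 2*0))*(-33) = -(-19*(-1/12) - 17/(1 + 0))*(-33) = -(19/12 - 17/1)*(-33) = -(19/12 - 17*1)*(-33) = -(19/12 - 17)*(-33) = -1*(-185/12)*(-33) = (185/12)*(-33) = -2035/4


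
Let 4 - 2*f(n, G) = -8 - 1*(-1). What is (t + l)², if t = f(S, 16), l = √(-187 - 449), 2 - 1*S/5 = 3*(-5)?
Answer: -2423/4 + 22*I*√159 ≈ -605.75 + 277.41*I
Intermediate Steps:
S = 85 (S = 10 - 15*(-5) = 10 - 5*(-15) = 10 + 75 = 85)
f(n, G) = 11/2 (f(n, G) = 2 - (-8 - 1*(-1))/2 = 2 - (-8 + 1)/2 = 2 - ½*(-7) = 2 + 7/2 = 11/2)
l = 2*I*√159 (l = √(-636) = 2*I*√159 ≈ 25.219*I)
t = 11/2 ≈ 5.5000
(t + l)² = (11/2 + 2*I*√159)²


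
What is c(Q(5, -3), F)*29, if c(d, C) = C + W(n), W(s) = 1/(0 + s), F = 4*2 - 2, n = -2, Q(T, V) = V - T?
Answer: 319/2 ≈ 159.50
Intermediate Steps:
F = 6 (F = 8 - 2 = 6)
W(s) = 1/s
c(d, C) = -½ + C (c(d, C) = C + 1/(-2) = C - ½ = -½ + C)
c(Q(5, -3), F)*29 = (-½ + 6)*29 = (11/2)*29 = 319/2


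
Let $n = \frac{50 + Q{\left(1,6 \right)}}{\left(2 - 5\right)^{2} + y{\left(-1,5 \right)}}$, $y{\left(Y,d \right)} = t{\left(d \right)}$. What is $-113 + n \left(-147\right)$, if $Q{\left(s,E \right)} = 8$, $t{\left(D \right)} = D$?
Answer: $-722$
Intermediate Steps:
$y{\left(Y,d \right)} = d$
$n = \frac{29}{7}$ ($n = \frac{50 + 8}{\left(2 - 5\right)^{2} + 5} = \frac{58}{\left(-3\right)^{2} + 5} = \frac{58}{9 + 5} = \frac{58}{14} = 58 \cdot \frac{1}{14} = \frac{29}{7} \approx 4.1429$)
$-113 + n \left(-147\right) = -113 + \frac{29}{7} \left(-147\right) = -113 - 609 = -722$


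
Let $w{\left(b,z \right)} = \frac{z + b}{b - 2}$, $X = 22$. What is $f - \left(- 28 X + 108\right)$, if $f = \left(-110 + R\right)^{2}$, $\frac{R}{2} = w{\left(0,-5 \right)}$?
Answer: $11533$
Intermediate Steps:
$w{\left(b,z \right)} = \frac{b + z}{-2 + b}$
$R = 5$ ($R = 2 \frac{0 - 5}{-2 + 0} = 2 \frac{1}{-2} \left(-5\right) = 2 \left(\left(- \frac{1}{2}\right) \left(-5\right)\right) = 2 \cdot \frac{5}{2} = 5$)
$f = 11025$ ($f = \left(-110 + 5\right)^{2} = \left(-105\right)^{2} = 11025$)
$f - \left(- 28 X + 108\right) = 11025 - \left(\left(-28\right) 22 + 108\right) = 11025 - \left(-616 + 108\right) = 11025 - -508 = 11025 + 508 = 11533$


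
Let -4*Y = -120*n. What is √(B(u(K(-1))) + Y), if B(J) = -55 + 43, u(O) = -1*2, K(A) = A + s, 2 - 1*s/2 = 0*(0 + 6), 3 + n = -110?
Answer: 9*I*√42 ≈ 58.327*I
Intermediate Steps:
n = -113 (n = -3 - 110 = -113)
s = 4 (s = 4 - 0*(0 + 6) = 4 - 0*6 = 4 - 2*0 = 4 + 0 = 4)
Y = -3390 (Y = -(-30)*(-113) = -¼*13560 = -3390)
K(A) = 4 + A (K(A) = A + 4 = 4 + A)
u(O) = -2
B(J) = -12
√(B(u(K(-1))) + Y) = √(-12 - 3390) = √(-3402) = 9*I*√42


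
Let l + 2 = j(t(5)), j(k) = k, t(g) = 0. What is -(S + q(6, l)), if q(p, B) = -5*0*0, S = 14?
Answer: -14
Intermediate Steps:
l = -2 (l = -2 + 0 = -2)
q(p, B) = 0 (q(p, B) = 0*0 = 0)
-(S + q(6, l)) = -(14 + 0) = -1*14 = -14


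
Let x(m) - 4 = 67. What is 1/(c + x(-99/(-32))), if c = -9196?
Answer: -1/9125 ≈ -0.00010959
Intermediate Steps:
x(m) = 71 (x(m) = 4 + 67 = 71)
1/(c + x(-99/(-32))) = 1/(-9196 + 71) = 1/(-9125) = -1/9125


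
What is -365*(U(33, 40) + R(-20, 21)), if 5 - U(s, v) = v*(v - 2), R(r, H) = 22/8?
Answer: 2207885/4 ≈ 5.5197e+5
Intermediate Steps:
R(r, H) = 11/4 (R(r, H) = 22*(⅛) = 11/4)
U(s, v) = 5 - v*(-2 + v) (U(s, v) = 5 - v*(v - 2) = 5 - v*(-2 + v))
-365*(U(33, 40) + R(-20, 21)) = -365*((5 - 1*40² + 2*40) + 11/4) = -365*((5 - 1*1600 + 80) + 11/4) = -365*((5 - 1600 + 80) + 11/4) = -365*(-1515 + 11/4) = -365*(-6049/4) = 2207885/4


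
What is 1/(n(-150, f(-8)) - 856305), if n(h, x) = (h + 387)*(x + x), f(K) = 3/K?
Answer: -4/3425931 ≈ -1.1676e-6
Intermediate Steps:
n(h, x) = 2*x*(387 + h) (n(h, x) = (387 + h)*(2*x) = 2*x*(387 + h))
1/(n(-150, f(-8)) - 856305) = 1/(2*(3/(-8))*(387 - 150) - 856305) = 1/(2*(3*(-1/8))*237 - 856305) = 1/(2*(-3/8)*237 - 856305) = 1/(-711/4 - 856305) = 1/(-3425931/4) = -4/3425931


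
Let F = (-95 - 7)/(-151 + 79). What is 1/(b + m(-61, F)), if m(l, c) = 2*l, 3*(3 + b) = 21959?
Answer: 3/21584 ≈ 0.00013899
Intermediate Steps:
b = 21950/3 (b = -3 + (⅓)*21959 = -3 + 21959/3 = 21950/3 ≈ 7316.7)
F = 17/12 (F = -102/(-72) = -102*(-1/72) = 17/12 ≈ 1.4167)
1/(b + m(-61, F)) = 1/(21950/3 + 2*(-61)) = 1/(21950/3 - 122) = 1/(21584/3) = 3/21584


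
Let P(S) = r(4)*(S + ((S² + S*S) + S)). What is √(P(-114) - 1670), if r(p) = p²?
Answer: √410554 ≈ 640.75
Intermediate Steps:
P(S) = 32*S + 32*S² (P(S) = 4²*(S + ((S² + S*S) + S)) = 16*(S + ((S² + S²) + S)) = 16*(S + (2*S² + S)) = 16*(S + (S + 2*S²)) = 16*(2*S + 2*S²) = 32*S + 32*S²)
√(P(-114) - 1670) = √(32*(-114)*(1 - 114) - 1670) = √(32*(-114)*(-113) - 1670) = √(412224 - 1670) = √410554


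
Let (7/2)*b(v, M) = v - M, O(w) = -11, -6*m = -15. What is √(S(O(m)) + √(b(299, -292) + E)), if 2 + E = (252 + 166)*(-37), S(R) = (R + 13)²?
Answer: √(196 + 7*I*√749658)/7 ≈ 7.9923 + 7.738*I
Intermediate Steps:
m = 5/2 (m = -⅙*(-15) = 5/2 ≈ 2.5000)
S(R) = (13 + R)²
b(v, M) = -2*M/7 + 2*v/7 (b(v, M) = 2*(v - M)/7 = -2*M/7 + 2*v/7)
E = -15468 (E = -2 + (252 + 166)*(-37) = -2 + 418*(-37) = -2 - 15466 = -15468)
√(S(O(m)) + √(b(299, -292) + E)) = √((13 - 11)² + √((-2/7*(-292) + (2/7)*299) - 15468)) = √(2² + √((584/7 + 598/7) - 15468)) = √(4 + √(1182/7 - 15468)) = √(4 + √(-107094/7)) = √(4 + I*√749658/7)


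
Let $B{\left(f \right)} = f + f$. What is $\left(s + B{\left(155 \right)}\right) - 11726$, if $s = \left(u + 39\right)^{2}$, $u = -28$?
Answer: $-11295$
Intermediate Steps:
$B{\left(f \right)} = 2 f$
$s = 121$ ($s = \left(-28 + 39\right)^{2} = 11^{2} = 121$)
$\left(s + B{\left(155 \right)}\right) - 11726 = \left(121 + 2 \cdot 155\right) - 11726 = \left(121 + 310\right) - 11726 = 431 - 11726 = -11295$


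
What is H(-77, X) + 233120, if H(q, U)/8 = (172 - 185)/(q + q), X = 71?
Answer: 17950292/77 ≈ 2.3312e+5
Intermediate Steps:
H(q, U) = -52/q (H(q, U) = 8*((172 - 185)/(q + q)) = 8*(-13*1/(2*q)) = 8*(-13/(2*q)) = -52/q)
H(-77, X) + 233120 = -52/(-77) + 233120 = -52*(-1/77) + 233120 = 52/77 + 233120 = 17950292/77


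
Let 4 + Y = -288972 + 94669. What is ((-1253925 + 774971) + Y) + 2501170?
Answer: 1827909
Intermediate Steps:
Y = -194307 (Y = -4 + (-288972 + 94669) = -4 - 194303 = -194307)
((-1253925 + 774971) + Y) + 2501170 = ((-1253925 + 774971) - 194307) + 2501170 = (-478954 - 194307) + 2501170 = -673261 + 2501170 = 1827909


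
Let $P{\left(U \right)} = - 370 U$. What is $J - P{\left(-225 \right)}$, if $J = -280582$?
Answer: $-363832$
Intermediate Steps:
$J - P{\left(-225 \right)} = -280582 - \left(-370\right) \left(-225\right) = -280582 - 83250 = -363832$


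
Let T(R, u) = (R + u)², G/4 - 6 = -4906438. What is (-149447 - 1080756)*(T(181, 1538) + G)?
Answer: 20508427575701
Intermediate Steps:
G = -19625728 (G = 24 + 4*(-4906438) = 24 - 19625752 = -19625728)
(-149447 - 1080756)*(T(181, 1538) + G) = (-149447 - 1080756)*((181 + 1538)² - 19625728) = -1230203*(1719² - 19625728) = -1230203*(2954961 - 19625728) = -1230203*(-16670767) = 20508427575701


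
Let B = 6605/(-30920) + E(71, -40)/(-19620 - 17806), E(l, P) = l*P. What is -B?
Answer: 15938593/115721192 ≈ 0.13773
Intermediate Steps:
E(l, P) = P*l
B = -15938593/115721192 (B = 6605/(-30920) + (-40*71)/(-19620 - 17806) = 6605*(-1/30920) - 2840/(-37426) = -1321/6184 - 2840*(-1/37426) = -1321/6184 + 1420/18713 = -15938593/115721192 ≈ -0.13773)
-B = -1*(-15938593/115721192) = 15938593/115721192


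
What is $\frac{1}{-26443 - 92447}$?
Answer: $- \frac{1}{118890} \approx -8.4111 \cdot 10^{-6}$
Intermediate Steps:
$\frac{1}{-26443 - 92447} = \frac{1}{-118890} = - \frac{1}{118890}$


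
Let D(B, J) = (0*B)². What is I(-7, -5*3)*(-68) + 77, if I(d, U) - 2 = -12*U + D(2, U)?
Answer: -12299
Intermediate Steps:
D(B, J) = 0 (D(B, J) = 0² = 0)
I(d, U) = 2 - 12*U (I(d, U) = 2 + (-12*U + 0) = 2 - 12*U)
I(-7, -5*3)*(-68) + 77 = (2 - (-60)*3)*(-68) + 77 = (2 - 12*(-15))*(-68) + 77 = (2 + 180)*(-68) + 77 = 182*(-68) + 77 = -12376 + 77 = -12299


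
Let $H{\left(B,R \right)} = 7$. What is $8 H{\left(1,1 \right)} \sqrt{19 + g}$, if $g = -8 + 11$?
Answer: $56 \sqrt{22} \approx 262.66$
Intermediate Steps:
$g = 3$
$8 H{\left(1,1 \right)} \sqrt{19 + g} = 8 \cdot 7 \sqrt{19 + 3} = 56 \sqrt{22}$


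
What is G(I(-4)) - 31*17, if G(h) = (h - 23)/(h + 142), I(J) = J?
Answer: -24251/46 ≈ -527.20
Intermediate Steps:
G(h) = (-23 + h)/(142 + h)
G(I(-4)) - 31*17 = (-23 - 4)/(142 - 4) - 31*17 = -27/138 - 527 = (1/138)*(-27) - 527 = -9/46 - 527 = -24251/46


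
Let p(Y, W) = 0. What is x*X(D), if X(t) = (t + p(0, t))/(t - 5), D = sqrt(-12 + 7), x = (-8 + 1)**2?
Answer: 49*sqrt(5)/(sqrt(5) + 5*I) ≈ 8.1667 - 18.261*I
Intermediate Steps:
x = 49 (x = (-7)**2 = 49)
D = I*sqrt(5) (D = sqrt(-5) = I*sqrt(5) ≈ 2.2361*I)
X(t) = t/(-5 + t) (X(t) = (t + 0)/(t - 5) = t/(-5 + t))
x*X(D) = 49*((I*sqrt(5))/(-5 + I*sqrt(5))) = 49*(I*sqrt(5)/(-5 + I*sqrt(5))) = 49*I*sqrt(5)/(-5 + I*sqrt(5))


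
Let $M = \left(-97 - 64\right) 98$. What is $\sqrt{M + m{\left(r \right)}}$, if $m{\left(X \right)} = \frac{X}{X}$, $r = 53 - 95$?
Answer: $3 i \sqrt{1753} \approx 125.61 i$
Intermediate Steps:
$r = -42$
$m{\left(X \right)} = 1$
$M = -15778$ ($M = \left(-97 - 64\right) 98 = \left(-161\right) 98 = -15778$)
$\sqrt{M + m{\left(r \right)}} = \sqrt{-15778 + 1} = \sqrt{-15777} = 3 i \sqrt{1753}$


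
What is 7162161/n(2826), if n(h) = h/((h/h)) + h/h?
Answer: 7162161/2827 ≈ 2533.5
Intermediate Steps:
n(h) = 1 + h (n(h) = h/1 + 1 = h*1 + 1 = h + 1 = 1 + h)
7162161/n(2826) = 7162161/(1 + 2826) = 7162161/2827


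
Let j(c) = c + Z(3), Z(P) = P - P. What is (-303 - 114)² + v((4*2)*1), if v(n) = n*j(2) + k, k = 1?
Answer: 173906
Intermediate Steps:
Z(P) = 0
j(c) = c (j(c) = c + 0 = c)
v(n) = 1 + 2*n (v(n) = n*2 + 1 = 2*n + 1 = 1 + 2*n)
(-303 - 114)² + v((4*2)*1) = (-303 - 114)² + (1 + 2*((4*2)*1)) = (-417)² + (1 + 2*(8*1)) = 173889 + (1 + 2*8) = 173889 + (1 + 16) = 173889 + 17 = 173906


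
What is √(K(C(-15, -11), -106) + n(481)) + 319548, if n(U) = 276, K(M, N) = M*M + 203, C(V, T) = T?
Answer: 319548 + 10*√6 ≈ 3.1957e+5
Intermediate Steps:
K(M, N) = 203 + M² (K(M, N) = M² + 203 = 203 + M²)
√(K(C(-15, -11), -106) + n(481)) + 319548 = √((203 + (-11)²) + 276) + 319548 = √((203 + 121) + 276) + 319548 = √(324 + 276) + 319548 = √600 + 319548 = 10*√6 + 319548 = 319548 + 10*√6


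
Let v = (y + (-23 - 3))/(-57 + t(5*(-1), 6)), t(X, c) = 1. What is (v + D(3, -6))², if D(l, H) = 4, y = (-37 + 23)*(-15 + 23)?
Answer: 32761/784 ≈ 41.787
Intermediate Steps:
y = -112 (y = -14*8 = -112)
v = 69/28 (v = (-112 + (-23 - 3))/(-57 + 1) = (-112 - 26)/(-56) = -138*(-1/56) = 69/28 ≈ 2.4643)
(v + D(3, -6))² = (69/28 + 4)² = (181/28)² = 32761/784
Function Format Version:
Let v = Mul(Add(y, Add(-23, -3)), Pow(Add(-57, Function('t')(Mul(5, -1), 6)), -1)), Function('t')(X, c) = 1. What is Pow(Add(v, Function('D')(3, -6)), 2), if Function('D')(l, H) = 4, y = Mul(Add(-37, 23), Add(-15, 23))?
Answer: Rational(32761, 784) ≈ 41.787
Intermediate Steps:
y = -112 (y = Mul(-14, 8) = -112)
v = Rational(69, 28) (v = Mul(Add(-112, Add(-23, -3)), Pow(Add(-57, 1), -1)) = Mul(Add(-112, -26), Pow(-56, -1)) = Mul(-138, Rational(-1, 56)) = Rational(69, 28) ≈ 2.4643)
Pow(Add(v, Function('D')(3, -6)), 2) = Pow(Add(Rational(69, 28), 4), 2) = Pow(Rational(181, 28), 2) = Rational(32761, 784)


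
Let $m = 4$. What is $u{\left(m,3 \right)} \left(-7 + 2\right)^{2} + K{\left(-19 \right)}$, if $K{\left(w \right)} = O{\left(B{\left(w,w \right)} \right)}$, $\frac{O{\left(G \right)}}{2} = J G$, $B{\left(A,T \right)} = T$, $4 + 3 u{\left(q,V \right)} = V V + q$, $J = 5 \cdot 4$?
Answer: $-685$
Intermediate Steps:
$J = 20$
$u{\left(q,V \right)} = - \frac{4}{3} + \frac{q}{3} + \frac{V^{2}}{3}$ ($u{\left(q,V \right)} = - \frac{4}{3} + \frac{V V + q}{3} = - \frac{4}{3} + \frac{V^{2} + q}{3} = - \frac{4}{3} + \frac{q + V^{2}}{3} = - \frac{4}{3} + \left(\frac{q}{3} + \frac{V^{2}}{3}\right) = - \frac{4}{3} + \frac{q}{3} + \frac{V^{2}}{3}$)
$O{\left(G \right)} = 40 G$ ($O{\left(G \right)} = 2 \cdot 20 G = 40 G$)
$K{\left(w \right)} = 40 w$
$u{\left(m,3 \right)} \left(-7 + 2\right)^{2} + K{\left(-19 \right)} = \left(- \frac{4}{3} + \frac{1}{3} \cdot 4 + \frac{3^{2}}{3}\right) \left(-7 + 2\right)^{2} + 40 \left(-19\right) = \left(- \frac{4}{3} + \frac{4}{3} + \frac{1}{3} \cdot 9\right) \left(-5\right)^{2} - 760 = \left(- \frac{4}{3} + \frac{4}{3} + 3\right) 25 - 760 = 3 \cdot 25 - 760 = 75 - 760 = -685$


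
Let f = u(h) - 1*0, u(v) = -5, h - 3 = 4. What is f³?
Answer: -125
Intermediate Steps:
h = 7 (h = 3 + 4 = 7)
f = -5 (f = -5 - 1*0 = -5 + 0 = -5)
f³ = (-5)³ = -125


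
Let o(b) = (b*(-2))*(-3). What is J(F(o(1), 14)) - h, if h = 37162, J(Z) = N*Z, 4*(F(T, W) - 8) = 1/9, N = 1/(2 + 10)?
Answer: -16053695/432 ≈ -37161.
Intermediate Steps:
N = 1/12 ≈ 0.083333
o(b) = 6*b (o(b) = -2*b*(-3) = 6*b)
F(T, W) = 289/36 (F(T, W) = 8 + (¼)/9 = 8 + (¼)*(⅑) = 8 + 1/36 = 289/36)
J(Z) = Z/12
J(F(o(1), 14)) - h = (1/12)*(289/36) - 1*37162 = 289/432 - 37162 = -16053695/432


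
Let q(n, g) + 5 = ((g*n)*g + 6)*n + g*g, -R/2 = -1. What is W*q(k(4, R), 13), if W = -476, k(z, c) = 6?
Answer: -2991184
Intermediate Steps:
R = 2 (R = -2*(-1) = 2)
q(n, g) = -5 + g**2 + n*(6 + n*g**2) (q(n, g) = -5 + (((g*n)*g + 6)*n + g*g) = -5 + ((n*g**2 + 6)*n + g**2) = -5 + ((6 + n*g**2)*n + g**2) = -5 + (n*(6 + n*g**2) + g**2) = -5 + (g**2 + n*(6 + n*g**2)) = -5 + g**2 + n*(6 + n*g**2))
W*q(k(4, R), 13) = -476*(-5 + 13**2 + 6*6 + 13**2*6**2) = -476*(-5 + 169 + 36 + 169*36) = -476*(-5 + 169 + 36 + 6084) = -476*6284 = -2991184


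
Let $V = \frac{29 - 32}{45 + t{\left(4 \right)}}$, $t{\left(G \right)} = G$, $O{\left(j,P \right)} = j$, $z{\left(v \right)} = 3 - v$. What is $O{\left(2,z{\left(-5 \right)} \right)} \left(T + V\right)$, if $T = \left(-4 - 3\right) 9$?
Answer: $- \frac{6180}{49} \approx -126.12$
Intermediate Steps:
$V = - \frac{3}{49}$ ($V = \frac{29 - 32}{45 + 4} = - \frac{3}{49} \approx -0.061224$)
$T = -63$ ($T = \left(-7\right) 9 = -63$)
$O{\left(2,z{\left(-5 \right)} \right)} \left(T + V\right) = 2 \left(-63 - \frac{3}{49}\right) = 2 \left(- \frac{3090}{49}\right) = - \frac{6180}{49}$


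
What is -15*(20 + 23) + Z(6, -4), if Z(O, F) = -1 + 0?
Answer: -646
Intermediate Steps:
Z(O, F) = -1
-15*(20 + 23) + Z(6, -4) = -15*(20 + 23) - 1 = -15*43 - 1 = -645 - 1 = -646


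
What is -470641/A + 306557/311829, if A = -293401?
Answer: 236703642746/91490940429 ≈ 2.5872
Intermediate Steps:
-470641/A + 306557/311829 = -470641/(-293401) + 306557/311829 = -470641*(-1/293401) + 306557*(1/311829) = 470641/293401 + 306557/311829 = 236703642746/91490940429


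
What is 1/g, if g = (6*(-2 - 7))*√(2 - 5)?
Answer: I*√3/162 ≈ 0.010692*I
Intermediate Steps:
g = -54*I*√3 (g = (6*(-9))*√(-3) = -54*I*√3 ≈ -93.531*I)
1/g = 1/(-54*I*√3) = I*√3/162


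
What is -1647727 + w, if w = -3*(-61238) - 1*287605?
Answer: -1751618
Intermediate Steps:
w = -103891 (w = 183714 - 287605 = -103891)
-1647727 + w = -1647727 - 103891 = -1751618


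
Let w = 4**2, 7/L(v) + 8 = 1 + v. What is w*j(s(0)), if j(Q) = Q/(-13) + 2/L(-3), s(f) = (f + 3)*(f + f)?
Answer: -320/7 ≈ -45.714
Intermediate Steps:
L(v) = 7/(-7 + v) (L(v) = 7/(-8 + (1 + v)) = 7/(-7 + v))
s(f) = 2*f*(3 + f) (s(f) = (3 + f)*(2*f) = 2*f*(3 + f))
j(Q) = -20/7 - Q/13 (j(Q) = Q/(-13) + 2/((7/(-7 - 3))) = Q*(-1/13) + 2/((7/(-10))) = -Q/13 + 2/((7*(-1/10))) = -Q/13 + 2/(-7/10) = -Q/13 + 2*(-10/7) = -Q/13 - 20/7 = -20/7 - Q/13)
w = 16
w*j(s(0)) = 16*(-20/7 - 2*0*(3 + 0)/13) = 16*(-20/7 - 2*0*3/13) = 16*(-20/7 - 1/13*0) = 16*(-20/7 + 0) = 16*(-20/7) = -320/7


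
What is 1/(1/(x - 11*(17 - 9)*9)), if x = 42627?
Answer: 41835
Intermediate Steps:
1/(1/(x - 11*(17 - 9)*9)) = 1/(1/(42627 - 11*(17 - 9)*9)) = 1/(1/(42627 - 11*8*9)) = 1/(1/(42627 - 88*9)) = 1/(1/(42627 - 792)) = 1/(1/41835) = 41835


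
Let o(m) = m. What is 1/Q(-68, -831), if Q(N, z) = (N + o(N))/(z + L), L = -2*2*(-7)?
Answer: 803/136 ≈ 5.9044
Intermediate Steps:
L = 28 (L = -4*(-7) = 28)
Q(N, z) = 2*N/(28 + z) (Q(N, z) = (N + N)/(z + 28) = (2*N)/(28 + z) = 2*N/(28 + z))
1/Q(-68, -831) = 1/(2*(-68)/(28 - 831)) = 1/(2*(-68)/(-803)) = 1/(2*(-68)*(-1/803)) = 1/(136/803) = 803/136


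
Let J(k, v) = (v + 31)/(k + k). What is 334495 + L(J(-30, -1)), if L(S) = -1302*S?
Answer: 335146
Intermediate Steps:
J(k, v) = (31 + v)/(2*k) (J(k, v) = (31 + v)/((2*k)) = (31 + v)*(1/(2*k)) = (31 + v)/(2*k))
334495 + L(J(-30, -1)) = 334495 - 651*(31 - 1)/(-30) = 334495 - 651*(-1)*30/30 = 334495 - 1302*(-½) = 334495 + 651 = 335146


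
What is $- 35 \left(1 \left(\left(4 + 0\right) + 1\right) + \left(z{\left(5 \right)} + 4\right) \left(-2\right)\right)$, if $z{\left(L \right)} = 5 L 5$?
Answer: $8855$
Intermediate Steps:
$z{\left(L \right)} = 25 L$
$- 35 \left(1 \left(\left(4 + 0\right) + 1\right) + \left(z{\left(5 \right)} + 4\right) \left(-2\right)\right) = - 35 \left(1 \left(\left(4 + 0\right) + 1\right) + \left(25 \cdot 5 + 4\right) \left(-2\right)\right) = - 35 \left(1 \left(4 + 1\right) + \left(125 + 4\right) \left(-2\right)\right) = - 35 \left(1 \cdot 5 + 129 \left(-2\right)\right) = - 35 \left(5 - 258\right) = \left(-35\right) \left(-253\right) = 8855$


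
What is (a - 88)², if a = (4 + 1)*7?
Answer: 2809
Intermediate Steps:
a = 35 (a = 5*7 = 35)
(a - 88)² = (35 - 88)² = (-53)² = 2809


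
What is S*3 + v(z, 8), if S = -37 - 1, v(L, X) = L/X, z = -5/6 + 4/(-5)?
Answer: -27409/240 ≈ -114.20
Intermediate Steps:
z = -49/30 (z = -5*⅙ + 4*(-⅕) = -⅚ - ⅘ = -49/30 ≈ -1.6333)
S = -38
S*3 + v(z, 8) = -38*3 - 49/30/8 = -114 - 49/30*⅛ = -114 - 49/240 = -27409/240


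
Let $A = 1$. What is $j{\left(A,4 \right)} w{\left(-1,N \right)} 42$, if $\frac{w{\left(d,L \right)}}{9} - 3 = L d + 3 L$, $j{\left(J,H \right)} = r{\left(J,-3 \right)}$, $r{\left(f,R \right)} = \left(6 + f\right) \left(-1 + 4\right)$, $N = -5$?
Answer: $-55566$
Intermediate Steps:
$r{\left(f,R \right)} = 18 + 3 f$ ($r{\left(f,R \right)} = \left(6 + f\right) 3 = 18 + 3 f$)
$j{\left(J,H \right)} = 18 + 3 J$
$w{\left(d,L \right)} = 27 + 27 L + 9 L d$ ($w{\left(d,L \right)} = 27 + 9 \left(L d + 3 L\right) = 27 + 9 \left(3 L + L d\right) = 27 + \left(27 L + 9 L d\right) = 27 + 27 L + 9 L d$)
$j{\left(A,4 \right)} w{\left(-1,N \right)} 42 = \left(18 + 3 \cdot 1\right) \left(27 + 27 \left(-5\right) + 9 \left(-5\right) \left(-1\right)\right) 42 = \left(18 + 3\right) \left(27 - 135 + 45\right) 42 = 21 \left(-63\right) 42 = \left(-1323\right) 42 = -55566$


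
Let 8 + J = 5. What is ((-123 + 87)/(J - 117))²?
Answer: 9/100 ≈ 0.090000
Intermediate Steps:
J = -3 (J = -8 + 5 = -3)
((-123 + 87)/(J - 117))² = ((-123 + 87)/(-3 - 117))² = (-36/(-120))² = (-36*(-1/120))² = (3/10)² = 9/100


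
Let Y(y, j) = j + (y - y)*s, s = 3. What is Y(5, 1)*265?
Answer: 265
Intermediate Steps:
Y(y, j) = j (Y(y, j) = j + (y - y)*3 = j + 0*3 = j + 0 = j)
Y(5, 1)*265 = 1*265 = 265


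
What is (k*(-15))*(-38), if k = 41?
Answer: 23370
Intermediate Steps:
(k*(-15))*(-38) = (41*(-15))*(-38) = -615*(-38) = 23370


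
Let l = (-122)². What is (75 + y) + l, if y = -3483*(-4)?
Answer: 28891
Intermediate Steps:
y = 13932
l = 14884
(75 + y) + l = (75 + 13932) + 14884 = 14007 + 14884 = 28891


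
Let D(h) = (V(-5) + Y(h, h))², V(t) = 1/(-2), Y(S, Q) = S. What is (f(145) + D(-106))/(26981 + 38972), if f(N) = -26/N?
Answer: 6578401/38252740 ≈ 0.17197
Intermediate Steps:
V(t) = -½
D(h) = (-½ + h)²
(f(145) + D(-106))/(26981 + 38972) = (-26/145 + (-1 + 2*(-106))²/4)/(26981 + 38972) = (-26*1/145 + (-1 - 212)²/4)/65953 = (-26/145 + (¼)*(-213)²)*(1/65953) = (-26/145 + (¼)*45369)*(1/65953) = (-26/145 + 45369/4)*(1/65953) = (6578401/580)*(1/65953) = 6578401/38252740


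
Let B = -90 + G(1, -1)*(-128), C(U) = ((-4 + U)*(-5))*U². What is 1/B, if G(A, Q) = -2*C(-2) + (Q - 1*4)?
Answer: 1/31270 ≈ 3.1980e-5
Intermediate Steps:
C(U) = U²*(20 - 5*U) (C(U) = (20 - 5*U)*U² = U²*(20 - 5*U))
G(A, Q) = -244 + Q (G(A, Q) = -10*(-2)²*(4 - 1*(-2)) + (Q - 1*4) = -10*4*(4 + 2) + (Q - 4) = -10*4*6 + (-4 + Q) = -2*120 + (-4 + Q) = -240 + (-4 + Q) = -244 + Q)
B = 31270 (B = -90 + (-244 - 1)*(-128) = -90 - 245*(-128) = -90 + 31360 = 31270)
1/B = 1/31270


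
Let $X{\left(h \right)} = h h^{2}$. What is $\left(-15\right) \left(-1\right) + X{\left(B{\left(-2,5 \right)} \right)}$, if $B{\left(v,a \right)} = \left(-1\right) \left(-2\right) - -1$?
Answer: $42$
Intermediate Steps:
$B{\left(v,a \right)} = 3$ ($B{\left(v,a \right)} = 2 + 1 = 3$)
$X{\left(h \right)} = h^{3}$
$\left(-15\right) \left(-1\right) + X{\left(B{\left(-2,5 \right)} \right)} = \left(-15\right) \left(-1\right) + 3^{3} = 15 + 27 = 42$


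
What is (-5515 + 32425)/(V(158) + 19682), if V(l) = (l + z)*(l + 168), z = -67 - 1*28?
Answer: 2691/4022 ≈ 0.66907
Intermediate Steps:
z = -95 (z = -67 - 28 = -95)
V(l) = (-95 + l)*(168 + l) (V(l) = (l - 95)*(l + 168) = (-95 + l)*(168 + l))
(-5515 + 32425)/(V(158) + 19682) = (-5515 + 32425)/((-15960 + 158**2 + 73*158) + 19682) = 26910/((-15960 + 24964 + 11534) + 19682) = 26910/(20538 + 19682) = 26910/40220 = 26910*(1/40220) = 2691/4022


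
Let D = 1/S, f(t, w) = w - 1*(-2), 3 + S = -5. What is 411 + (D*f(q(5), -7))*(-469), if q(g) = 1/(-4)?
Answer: 943/8 ≈ 117.88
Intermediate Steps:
S = -8 (S = -3 - 5 = -8)
q(g) = -¼
f(t, w) = 2 + w (f(t, w) = w + 2 = 2 + w)
D = -⅛ (D = 1/(-8) = -⅛ ≈ -0.12500)
411 + (D*f(q(5), -7))*(-469) = 411 - (2 - 7)/8*(-469) = 411 - ⅛*(-5)*(-469) = 411 + (5/8)*(-469) = 411 - 2345/8 = 943/8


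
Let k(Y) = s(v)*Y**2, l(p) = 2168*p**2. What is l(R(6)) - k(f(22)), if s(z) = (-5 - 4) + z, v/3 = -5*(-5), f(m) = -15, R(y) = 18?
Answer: 687582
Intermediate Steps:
v = 75 (v = 3*(-5*(-5)) = 3*25 = 75)
s(z) = -9 + z
k(Y) = 66*Y**2 (k(Y) = (-9 + 75)*Y**2 = 66*Y**2)
l(R(6)) - k(f(22)) = 2168*18**2 - 66*(-15)**2 = 2168*324 - 66*225 = 702432 - 1*14850 = 702432 - 14850 = 687582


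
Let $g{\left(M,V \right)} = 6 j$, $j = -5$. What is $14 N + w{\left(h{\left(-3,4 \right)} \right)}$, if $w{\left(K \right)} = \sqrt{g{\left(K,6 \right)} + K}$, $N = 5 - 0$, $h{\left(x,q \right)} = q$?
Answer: $70 + i \sqrt{26} \approx 70.0 + 5.099 i$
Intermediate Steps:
$N = 5$ ($N = 5 + 0 = 5$)
$g{\left(M,V \right)} = -30$ ($g{\left(M,V \right)} = 6 \left(-5\right) = -30$)
$w{\left(K \right)} = \sqrt{-30 + K}$
$14 N + w{\left(h{\left(-3,4 \right)} \right)} = 14 \cdot 5 + \sqrt{-30 + 4} = 70 + \sqrt{-26} = 70 + i \sqrt{26}$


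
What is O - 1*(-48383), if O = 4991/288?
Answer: 13939295/288 ≈ 48400.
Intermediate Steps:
O = 4991/288 (O = 4991*(1/288) = 4991/288 ≈ 17.330)
O - 1*(-48383) = 4991/288 - 1*(-48383) = 4991/288 + 48383 = 13939295/288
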